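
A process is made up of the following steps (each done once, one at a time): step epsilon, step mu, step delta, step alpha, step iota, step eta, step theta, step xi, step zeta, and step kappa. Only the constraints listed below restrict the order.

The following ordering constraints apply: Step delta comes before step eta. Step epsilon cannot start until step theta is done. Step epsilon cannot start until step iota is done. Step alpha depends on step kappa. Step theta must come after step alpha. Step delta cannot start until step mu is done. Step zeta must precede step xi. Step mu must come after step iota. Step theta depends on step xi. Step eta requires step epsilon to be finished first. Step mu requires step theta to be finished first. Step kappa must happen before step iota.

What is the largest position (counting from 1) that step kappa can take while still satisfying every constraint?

The steps that are forced after step kappa, directly or by a chain of constraints, are step epsilon, step mu, step delta, step alpha, step iota, step eta, step theta. That's 7 steps.
So at least 7 steps follow step kappa, putting step kappa no later than position 3. That position is achievable by scheduling everything else first.

3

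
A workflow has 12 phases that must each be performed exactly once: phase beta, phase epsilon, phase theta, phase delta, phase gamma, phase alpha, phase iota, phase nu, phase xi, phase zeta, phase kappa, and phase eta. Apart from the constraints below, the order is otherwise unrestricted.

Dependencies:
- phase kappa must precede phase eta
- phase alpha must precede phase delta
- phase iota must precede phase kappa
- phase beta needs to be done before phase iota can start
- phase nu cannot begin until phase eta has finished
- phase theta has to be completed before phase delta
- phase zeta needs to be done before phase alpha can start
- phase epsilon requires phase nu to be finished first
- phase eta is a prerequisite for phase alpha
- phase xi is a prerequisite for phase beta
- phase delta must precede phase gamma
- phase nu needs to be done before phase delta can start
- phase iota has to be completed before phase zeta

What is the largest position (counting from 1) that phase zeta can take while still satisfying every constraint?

The phases that are forced after phase zeta, directly or by a chain of constraints, are phase delta, phase gamma, phase alpha. That's 3 phases.
With 3 mandatory successors out of 12 phases total, the latest slot for phase zeta is 12−3 = 9, and it's reachable by doing all non-successors before phase zeta.

9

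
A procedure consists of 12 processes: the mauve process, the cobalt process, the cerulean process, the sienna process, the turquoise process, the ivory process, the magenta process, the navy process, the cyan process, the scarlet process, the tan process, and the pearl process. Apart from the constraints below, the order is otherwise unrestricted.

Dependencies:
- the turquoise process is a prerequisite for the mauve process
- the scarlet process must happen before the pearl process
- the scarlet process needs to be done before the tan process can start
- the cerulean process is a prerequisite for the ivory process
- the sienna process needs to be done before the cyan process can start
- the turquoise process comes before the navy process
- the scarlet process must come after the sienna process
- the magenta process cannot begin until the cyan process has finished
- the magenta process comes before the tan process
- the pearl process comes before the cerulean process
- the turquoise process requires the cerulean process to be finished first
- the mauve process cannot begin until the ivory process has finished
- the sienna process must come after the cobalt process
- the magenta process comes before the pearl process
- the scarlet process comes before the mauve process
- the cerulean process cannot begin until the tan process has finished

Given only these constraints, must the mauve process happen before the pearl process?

No

In fact the dependencies run the other way: the pearl process → the cerulean process → the turquoise process → the mauve process.
So the mauve process does not have to come before the pearl process — it cannot.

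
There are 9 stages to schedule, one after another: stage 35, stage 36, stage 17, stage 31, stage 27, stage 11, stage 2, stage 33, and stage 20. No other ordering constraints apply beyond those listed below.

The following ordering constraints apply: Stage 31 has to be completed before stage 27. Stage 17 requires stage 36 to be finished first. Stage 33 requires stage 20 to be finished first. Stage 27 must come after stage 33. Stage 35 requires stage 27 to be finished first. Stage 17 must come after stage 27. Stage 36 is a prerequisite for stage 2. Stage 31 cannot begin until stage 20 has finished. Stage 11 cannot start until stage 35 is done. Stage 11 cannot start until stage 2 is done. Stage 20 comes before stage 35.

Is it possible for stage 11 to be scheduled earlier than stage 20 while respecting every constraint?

The constraints give a chain stage 20 → stage 35 → stage 11, which forces stage 20 before stage 11.
So no valid ordering can have stage 11 before stage 20.

No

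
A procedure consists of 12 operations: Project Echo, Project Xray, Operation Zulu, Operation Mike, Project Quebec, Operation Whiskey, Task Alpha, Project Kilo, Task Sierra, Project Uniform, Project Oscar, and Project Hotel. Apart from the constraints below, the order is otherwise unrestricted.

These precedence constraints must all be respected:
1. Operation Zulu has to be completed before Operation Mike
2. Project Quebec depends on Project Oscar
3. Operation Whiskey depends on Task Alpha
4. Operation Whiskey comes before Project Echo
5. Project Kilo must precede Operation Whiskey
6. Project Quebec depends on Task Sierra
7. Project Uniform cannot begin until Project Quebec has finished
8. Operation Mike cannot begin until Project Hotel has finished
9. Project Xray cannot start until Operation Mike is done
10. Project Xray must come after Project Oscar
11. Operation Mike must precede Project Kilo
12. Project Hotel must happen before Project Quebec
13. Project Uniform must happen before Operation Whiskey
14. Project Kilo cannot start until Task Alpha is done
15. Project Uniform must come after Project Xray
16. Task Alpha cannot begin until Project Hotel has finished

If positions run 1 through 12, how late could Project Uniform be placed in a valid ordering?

The operations that are forced after Project Uniform, directly or by a chain of constraints, are Project Echo, Operation Whiskey. That's 2 operations.
With 2 mandatory successors out of 12 operations total, the latest slot for Project Uniform is 12−2 = 10, and it's reachable by doing all non-successors before Project Uniform.

10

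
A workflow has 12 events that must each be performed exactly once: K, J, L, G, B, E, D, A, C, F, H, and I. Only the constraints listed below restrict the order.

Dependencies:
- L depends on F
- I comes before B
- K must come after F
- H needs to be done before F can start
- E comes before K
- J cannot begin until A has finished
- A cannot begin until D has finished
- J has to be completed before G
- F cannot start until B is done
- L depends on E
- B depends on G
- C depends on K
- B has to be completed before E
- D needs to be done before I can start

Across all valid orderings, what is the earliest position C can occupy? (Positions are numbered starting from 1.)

Working backwards through the constraints from C, its full set of required predecessors is K, J, G, B, E, D, A, F, H, I — 10 of them.
With 10 mandatory predecessors, the earliest C can sit is position 10+1 = 11, and placing just those 10 first achieves it.

11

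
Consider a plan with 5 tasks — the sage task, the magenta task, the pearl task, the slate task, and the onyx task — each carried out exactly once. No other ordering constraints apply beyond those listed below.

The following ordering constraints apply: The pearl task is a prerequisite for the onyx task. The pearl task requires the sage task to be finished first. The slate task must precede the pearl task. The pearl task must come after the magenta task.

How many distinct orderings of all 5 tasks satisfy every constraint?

3 tasks have no prerequisites (the sage task, the magenta task, the slate task), so any of them could come first.
Enumerating by repeatedly choosing an available task (one whose prerequisites are all placed) gives 6 distinct complete orderings.

6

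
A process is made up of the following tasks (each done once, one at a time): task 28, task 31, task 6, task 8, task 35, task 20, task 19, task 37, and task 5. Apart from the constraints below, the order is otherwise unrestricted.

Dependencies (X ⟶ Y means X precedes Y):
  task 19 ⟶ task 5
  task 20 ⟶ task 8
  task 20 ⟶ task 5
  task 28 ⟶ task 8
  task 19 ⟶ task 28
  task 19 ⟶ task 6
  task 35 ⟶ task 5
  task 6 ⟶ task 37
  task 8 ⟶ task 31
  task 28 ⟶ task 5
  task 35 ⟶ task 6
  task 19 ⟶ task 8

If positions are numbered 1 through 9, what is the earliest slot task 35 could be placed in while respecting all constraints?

1

Task 35 has no prerequisites at all, so it can go in position 1.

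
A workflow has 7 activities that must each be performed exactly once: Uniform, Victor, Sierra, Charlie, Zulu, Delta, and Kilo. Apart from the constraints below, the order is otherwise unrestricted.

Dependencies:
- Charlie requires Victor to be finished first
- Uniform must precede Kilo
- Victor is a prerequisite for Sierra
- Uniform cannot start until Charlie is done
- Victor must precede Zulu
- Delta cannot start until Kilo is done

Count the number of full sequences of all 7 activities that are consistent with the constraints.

Only Victor has no prerequisites, so it must go first.
Enumerating by repeatedly choosing an available activity (one whose prerequisites are all placed) gives 30 distinct complete orderings.

30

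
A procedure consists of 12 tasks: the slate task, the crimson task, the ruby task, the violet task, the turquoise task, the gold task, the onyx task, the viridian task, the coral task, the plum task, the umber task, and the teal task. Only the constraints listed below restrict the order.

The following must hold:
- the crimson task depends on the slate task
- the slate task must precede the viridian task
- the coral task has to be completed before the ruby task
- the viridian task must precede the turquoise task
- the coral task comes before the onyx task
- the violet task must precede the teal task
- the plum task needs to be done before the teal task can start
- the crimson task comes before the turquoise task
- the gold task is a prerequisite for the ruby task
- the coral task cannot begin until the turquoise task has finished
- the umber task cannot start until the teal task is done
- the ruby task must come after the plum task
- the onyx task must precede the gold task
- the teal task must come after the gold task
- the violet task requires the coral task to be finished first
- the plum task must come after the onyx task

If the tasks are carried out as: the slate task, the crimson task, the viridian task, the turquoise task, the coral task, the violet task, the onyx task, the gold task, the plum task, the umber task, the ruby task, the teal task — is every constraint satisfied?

No

The sequence places the umber task ahead of the teal task.
But one of the constraints requires the teal task before the umber task, so this ordering violates it.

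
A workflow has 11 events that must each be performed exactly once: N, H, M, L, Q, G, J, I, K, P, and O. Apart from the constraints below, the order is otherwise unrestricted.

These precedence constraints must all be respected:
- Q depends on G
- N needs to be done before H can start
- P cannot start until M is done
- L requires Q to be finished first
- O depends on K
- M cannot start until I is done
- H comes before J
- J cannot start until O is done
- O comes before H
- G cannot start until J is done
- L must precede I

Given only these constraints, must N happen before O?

No chain of constraints connects N to O in either direction.
A valid ordering placing O before N exists, so the answer is no.

No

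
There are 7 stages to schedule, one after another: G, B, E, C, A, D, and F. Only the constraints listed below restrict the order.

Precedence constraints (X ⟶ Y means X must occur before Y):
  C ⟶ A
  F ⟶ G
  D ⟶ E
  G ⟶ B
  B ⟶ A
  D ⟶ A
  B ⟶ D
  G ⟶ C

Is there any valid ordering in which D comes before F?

The constraints give a chain F → G → B → D, which forces F before D.
Hence D can never be scheduled before F.

No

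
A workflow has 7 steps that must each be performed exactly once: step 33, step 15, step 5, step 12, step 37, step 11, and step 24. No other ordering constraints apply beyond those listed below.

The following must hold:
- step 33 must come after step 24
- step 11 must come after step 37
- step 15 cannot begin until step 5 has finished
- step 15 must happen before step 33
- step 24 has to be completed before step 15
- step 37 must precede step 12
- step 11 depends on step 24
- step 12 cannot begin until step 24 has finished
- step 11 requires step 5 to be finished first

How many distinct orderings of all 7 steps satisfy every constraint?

The steps with no prerequisites are step 5, step 37, step 24; any of them can be placed first.
Systematically extending each partial ordering one step at a time and counting, there are 94 complete orderings.

94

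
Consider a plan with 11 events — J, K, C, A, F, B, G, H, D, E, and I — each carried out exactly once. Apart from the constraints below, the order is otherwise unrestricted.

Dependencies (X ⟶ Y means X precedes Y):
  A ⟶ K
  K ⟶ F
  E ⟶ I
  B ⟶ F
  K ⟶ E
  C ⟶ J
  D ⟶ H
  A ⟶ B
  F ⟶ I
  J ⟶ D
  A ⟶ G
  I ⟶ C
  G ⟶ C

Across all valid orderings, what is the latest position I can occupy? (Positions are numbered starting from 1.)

Every event that must follow I has to come after it. Tracing all chains starting from I, those events are: J, C, H, D — 4 in total.
So at least 4 events follow I, putting I no later than position 7. That position is achievable by scheduling everything else first.

7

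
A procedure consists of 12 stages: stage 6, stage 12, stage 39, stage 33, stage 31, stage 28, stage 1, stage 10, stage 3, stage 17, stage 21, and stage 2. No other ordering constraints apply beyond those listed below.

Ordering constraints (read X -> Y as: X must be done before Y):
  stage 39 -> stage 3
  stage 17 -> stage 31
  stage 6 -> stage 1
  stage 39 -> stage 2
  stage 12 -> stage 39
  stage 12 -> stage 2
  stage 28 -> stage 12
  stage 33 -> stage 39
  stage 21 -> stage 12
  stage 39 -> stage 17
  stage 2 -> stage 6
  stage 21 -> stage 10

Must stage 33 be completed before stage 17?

Following the dependencies: stage 33 → stage 39 → stage 17.
So stage 33 must precede stage 17 in any valid ordering.

Yes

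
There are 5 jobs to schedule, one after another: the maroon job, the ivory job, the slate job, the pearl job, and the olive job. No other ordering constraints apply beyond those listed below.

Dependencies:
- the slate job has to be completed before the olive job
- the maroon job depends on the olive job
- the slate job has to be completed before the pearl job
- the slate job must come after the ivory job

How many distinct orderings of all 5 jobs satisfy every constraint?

Only the ivory job has no prerequisites, so it must go first.
Enumerating by repeatedly choosing an available job (one whose prerequisites are all placed) gives 3 distinct complete orderings.

3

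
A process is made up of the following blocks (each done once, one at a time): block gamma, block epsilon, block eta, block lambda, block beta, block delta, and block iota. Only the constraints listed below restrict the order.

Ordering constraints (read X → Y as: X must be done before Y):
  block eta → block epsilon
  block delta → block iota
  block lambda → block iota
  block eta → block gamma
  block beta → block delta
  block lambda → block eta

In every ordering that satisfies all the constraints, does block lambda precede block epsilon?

Chaining the stated constraints: block lambda → block eta → block epsilon.
Hence block lambda necessarily comes before block epsilon.

Yes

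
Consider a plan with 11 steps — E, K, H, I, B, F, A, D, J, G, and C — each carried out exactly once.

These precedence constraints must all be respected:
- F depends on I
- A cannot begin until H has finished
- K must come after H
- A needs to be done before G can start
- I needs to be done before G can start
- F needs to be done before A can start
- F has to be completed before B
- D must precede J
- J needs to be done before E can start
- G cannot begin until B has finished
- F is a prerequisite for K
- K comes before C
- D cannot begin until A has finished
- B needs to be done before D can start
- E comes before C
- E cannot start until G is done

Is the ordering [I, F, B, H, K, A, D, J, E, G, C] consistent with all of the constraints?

No

In the proposed order, E appears before G.
Since G is required before E, the ordering is invalid.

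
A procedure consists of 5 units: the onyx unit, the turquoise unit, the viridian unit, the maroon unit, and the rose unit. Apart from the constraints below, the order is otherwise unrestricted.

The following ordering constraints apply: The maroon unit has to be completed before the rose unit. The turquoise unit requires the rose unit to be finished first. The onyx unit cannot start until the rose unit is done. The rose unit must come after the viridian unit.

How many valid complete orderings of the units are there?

4

The units with no prerequisites are the viridian unit, the maroon unit; any of them can be placed first.
Counting all ways to extend the partial order to a total order gives 4.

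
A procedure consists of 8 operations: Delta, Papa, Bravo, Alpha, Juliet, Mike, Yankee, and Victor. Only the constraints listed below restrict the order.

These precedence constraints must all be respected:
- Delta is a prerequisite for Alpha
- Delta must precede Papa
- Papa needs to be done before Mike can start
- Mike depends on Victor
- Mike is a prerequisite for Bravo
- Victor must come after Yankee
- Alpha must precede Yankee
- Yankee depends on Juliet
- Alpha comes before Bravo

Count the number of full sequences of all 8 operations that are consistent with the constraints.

2 operations have no prerequisites (Delta, Juliet), so any of them could come first.
Counting all ways to extend the partial order to a total order gives 14.

14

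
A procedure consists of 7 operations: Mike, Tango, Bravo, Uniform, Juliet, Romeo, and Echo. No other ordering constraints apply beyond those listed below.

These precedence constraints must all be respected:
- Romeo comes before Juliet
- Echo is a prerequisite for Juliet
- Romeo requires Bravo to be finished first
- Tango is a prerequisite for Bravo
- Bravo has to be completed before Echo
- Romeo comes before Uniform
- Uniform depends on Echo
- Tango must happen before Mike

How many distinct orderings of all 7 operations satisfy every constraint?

Only Tango has no prerequisites, so it must go first.
Counting all ways to extend the partial order to a total order gives 24.

24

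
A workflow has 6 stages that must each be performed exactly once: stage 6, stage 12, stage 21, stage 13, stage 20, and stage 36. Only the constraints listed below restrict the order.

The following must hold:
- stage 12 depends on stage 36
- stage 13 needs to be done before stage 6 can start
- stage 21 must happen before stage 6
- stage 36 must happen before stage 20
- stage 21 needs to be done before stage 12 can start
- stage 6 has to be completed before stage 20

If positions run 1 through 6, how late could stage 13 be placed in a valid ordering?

4

Every stage that must follow stage 13 has to come after it. Tracing all chains starting from stage 13, those stages are: stage 6, stage 20 — 2 in total.
So at least 2 stages follow stage 13, putting stage 13 no later than position 4. That position is achievable by scheduling everything else first.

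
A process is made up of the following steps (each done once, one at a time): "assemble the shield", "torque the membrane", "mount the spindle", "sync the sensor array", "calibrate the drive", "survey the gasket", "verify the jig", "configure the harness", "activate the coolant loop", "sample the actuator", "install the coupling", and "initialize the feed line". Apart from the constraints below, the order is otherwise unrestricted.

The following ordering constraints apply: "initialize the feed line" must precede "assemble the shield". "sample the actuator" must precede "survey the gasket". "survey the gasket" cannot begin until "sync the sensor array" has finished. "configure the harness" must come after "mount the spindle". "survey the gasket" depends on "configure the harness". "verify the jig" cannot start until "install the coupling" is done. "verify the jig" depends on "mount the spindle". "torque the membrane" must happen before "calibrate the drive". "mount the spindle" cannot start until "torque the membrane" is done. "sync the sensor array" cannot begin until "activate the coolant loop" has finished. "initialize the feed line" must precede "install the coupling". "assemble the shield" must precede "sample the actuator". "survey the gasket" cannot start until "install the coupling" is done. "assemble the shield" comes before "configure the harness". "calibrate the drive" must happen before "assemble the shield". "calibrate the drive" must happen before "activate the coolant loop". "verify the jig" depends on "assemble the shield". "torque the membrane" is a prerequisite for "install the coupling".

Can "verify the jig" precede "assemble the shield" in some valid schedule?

No

There is a dependency chain "assemble the shield" → "verify the jig", so "verify the jig" always comes after "assemble the shield".
Hence "verify the jig" can never be scheduled before "assemble the shield".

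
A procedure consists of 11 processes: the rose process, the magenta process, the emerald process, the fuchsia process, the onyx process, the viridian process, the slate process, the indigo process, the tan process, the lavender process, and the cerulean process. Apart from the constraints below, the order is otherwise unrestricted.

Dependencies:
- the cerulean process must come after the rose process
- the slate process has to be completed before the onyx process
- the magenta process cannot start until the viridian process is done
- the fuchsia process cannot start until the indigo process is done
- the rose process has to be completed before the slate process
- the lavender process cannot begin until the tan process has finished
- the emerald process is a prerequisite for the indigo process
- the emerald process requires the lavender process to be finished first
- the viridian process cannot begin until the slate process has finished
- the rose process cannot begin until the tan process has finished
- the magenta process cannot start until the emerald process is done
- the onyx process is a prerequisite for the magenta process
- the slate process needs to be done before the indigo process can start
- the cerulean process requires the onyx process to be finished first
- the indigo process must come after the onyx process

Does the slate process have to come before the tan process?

No

There is a chain the tan process → the rose process → the slate process, which puts the tan process before the slate process.
So the slate process never precedes the tan process.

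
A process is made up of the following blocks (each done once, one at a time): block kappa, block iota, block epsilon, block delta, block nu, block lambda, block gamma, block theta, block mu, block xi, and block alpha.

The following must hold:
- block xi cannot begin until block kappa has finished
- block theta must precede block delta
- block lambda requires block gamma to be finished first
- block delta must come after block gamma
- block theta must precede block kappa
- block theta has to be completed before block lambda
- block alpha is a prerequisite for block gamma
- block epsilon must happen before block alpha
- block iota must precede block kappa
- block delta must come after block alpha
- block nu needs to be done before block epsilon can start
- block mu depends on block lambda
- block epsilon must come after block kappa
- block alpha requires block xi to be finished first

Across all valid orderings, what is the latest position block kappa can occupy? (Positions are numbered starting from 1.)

4

Following every chain forward from block kappa, the blocks that must come later are block epsilon, block delta, block lambda, block gamma, block mu, block xi, block alpha — 7 of them.
So at least 7 blocks follow block kappa, putting block kappa no later than position 4. That position is achievable by scheduling everything else first.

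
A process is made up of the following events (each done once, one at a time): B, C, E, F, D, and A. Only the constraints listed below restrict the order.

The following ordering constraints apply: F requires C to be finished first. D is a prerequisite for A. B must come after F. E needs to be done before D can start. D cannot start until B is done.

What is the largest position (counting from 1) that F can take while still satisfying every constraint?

The events that are forced after F, directly or by a chain of constraints, are B, D, A. That's 3 events.
With 3 mandatory successors out of 6 events total, the latest slot for F is 6−3 = 3, and it's reachable by doing all non-successors before F.

3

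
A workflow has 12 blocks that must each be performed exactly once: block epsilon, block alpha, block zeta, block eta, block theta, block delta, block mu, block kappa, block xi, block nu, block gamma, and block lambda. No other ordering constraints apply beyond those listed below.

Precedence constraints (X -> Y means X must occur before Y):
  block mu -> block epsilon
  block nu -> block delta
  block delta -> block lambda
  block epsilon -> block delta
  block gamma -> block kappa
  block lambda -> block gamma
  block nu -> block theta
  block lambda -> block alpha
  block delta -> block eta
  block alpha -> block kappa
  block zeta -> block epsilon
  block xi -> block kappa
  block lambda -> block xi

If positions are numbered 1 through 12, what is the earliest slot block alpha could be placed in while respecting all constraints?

7

Every block that must precede block alpha has to come before it. Tracing all chains that end at block alpha, those blocks are: block epsilon, block zeta, block delta, block mu, block nu, block lambda — 6 in total.
With 6 mandatory predecessors, the earliest block alpha can sit is position 6+1 = 7, and placing just those 6 first achieves it.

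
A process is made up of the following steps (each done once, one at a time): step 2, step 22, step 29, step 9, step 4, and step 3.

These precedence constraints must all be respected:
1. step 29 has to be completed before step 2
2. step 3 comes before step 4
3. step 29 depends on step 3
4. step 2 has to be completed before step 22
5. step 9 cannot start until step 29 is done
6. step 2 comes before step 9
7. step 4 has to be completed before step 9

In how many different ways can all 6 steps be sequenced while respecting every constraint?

7

Only step 3 has no prerequisites, so it must go first.
Systematically extending each partial ordering one step at a time and counting, there are 7 complete orderings.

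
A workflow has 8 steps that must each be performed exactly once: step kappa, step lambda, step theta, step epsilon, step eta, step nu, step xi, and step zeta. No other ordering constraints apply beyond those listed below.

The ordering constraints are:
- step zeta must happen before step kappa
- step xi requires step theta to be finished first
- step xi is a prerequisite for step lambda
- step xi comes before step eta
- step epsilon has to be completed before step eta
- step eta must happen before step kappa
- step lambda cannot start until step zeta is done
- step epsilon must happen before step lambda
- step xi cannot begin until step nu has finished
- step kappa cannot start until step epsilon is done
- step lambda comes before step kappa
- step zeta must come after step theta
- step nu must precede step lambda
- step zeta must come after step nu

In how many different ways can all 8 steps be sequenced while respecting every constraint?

48

3 steps have no prerequisites (step theta, step epsilon, step nu), so any of them could come first.
Counting all ways to extend the partial order to a total order gives 48.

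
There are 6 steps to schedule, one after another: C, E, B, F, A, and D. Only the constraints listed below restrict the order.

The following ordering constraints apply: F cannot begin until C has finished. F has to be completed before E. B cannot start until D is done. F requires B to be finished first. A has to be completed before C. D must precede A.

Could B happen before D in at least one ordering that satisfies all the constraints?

Following D → B, D must precede B in every valid ordering.
Hence B can never be scheduled before D.

No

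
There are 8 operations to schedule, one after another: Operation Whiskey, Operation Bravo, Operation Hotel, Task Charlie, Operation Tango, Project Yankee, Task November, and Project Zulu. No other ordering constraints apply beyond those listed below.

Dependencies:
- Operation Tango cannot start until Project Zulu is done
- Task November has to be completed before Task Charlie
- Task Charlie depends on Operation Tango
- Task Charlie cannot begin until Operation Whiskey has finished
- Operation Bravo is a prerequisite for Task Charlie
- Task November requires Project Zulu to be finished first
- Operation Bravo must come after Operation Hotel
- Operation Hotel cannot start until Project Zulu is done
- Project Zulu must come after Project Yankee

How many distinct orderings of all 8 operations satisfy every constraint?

84

The operations with no prerequisites are Operation Whiskey, Project Yankee; any of them can be placed first.
Enumerating by repeatedly choosing an available operation (one whose prerequisites are all placed) gives 84 distinct complete orderings.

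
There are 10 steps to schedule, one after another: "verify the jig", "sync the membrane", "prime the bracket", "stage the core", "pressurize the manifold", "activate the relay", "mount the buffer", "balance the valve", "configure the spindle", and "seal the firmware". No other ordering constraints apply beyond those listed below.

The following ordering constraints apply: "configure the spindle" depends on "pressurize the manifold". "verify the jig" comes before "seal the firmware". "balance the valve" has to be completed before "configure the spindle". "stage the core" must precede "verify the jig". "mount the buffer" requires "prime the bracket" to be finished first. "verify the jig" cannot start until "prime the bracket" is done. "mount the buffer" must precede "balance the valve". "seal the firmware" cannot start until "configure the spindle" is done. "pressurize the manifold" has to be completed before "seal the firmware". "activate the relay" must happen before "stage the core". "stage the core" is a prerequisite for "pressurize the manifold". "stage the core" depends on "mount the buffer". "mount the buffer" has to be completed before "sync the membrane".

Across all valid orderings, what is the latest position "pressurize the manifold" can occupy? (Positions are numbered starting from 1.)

8

Every step that must follow "pressurize the manifold" has to come after it. Tracing all chains starting from "pressurize the manifold", those steps are: "configure the spindle", "seal the firmware" — 2 in total.
So at least 2 steps follow "pressurize the manifold", putting "pressurize the manifold" no later than position 8. That position is achievable by scheduling everything else first.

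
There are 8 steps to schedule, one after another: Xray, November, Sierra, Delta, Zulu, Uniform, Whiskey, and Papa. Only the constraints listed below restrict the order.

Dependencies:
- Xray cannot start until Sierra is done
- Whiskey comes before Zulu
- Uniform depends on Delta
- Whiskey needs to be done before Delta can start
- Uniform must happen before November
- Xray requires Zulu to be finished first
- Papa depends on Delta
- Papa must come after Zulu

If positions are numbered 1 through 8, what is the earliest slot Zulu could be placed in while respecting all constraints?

2

The only step forced before Zulu (directly or transitively) is Whiskey.
So at minimum 1 step comes before Zulu, putting Zulu no earlier than position 2. That position is achievable by scheduling exactly that predecessor first.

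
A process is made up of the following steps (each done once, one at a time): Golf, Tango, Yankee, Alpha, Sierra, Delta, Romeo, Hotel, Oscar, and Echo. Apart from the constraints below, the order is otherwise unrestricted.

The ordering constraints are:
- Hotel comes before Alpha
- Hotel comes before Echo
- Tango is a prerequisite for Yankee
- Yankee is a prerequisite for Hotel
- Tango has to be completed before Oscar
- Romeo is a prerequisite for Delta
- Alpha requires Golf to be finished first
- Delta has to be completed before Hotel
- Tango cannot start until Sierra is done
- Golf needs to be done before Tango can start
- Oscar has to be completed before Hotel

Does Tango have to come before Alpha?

Following the dependencies: Tango → Oscar → Hotel → Alpha.
That forces Tango before Alpha in every valid schedule.

Yes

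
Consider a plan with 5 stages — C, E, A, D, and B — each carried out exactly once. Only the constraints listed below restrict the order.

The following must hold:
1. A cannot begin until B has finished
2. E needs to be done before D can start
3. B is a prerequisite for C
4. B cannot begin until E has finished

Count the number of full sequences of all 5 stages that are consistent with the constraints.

8

Only E has no prerequisites, so it must go first.
Enumerating by repeatedly choosing an available stage (one whose prerequisites are all placed) gives 8 distinct complete orderings.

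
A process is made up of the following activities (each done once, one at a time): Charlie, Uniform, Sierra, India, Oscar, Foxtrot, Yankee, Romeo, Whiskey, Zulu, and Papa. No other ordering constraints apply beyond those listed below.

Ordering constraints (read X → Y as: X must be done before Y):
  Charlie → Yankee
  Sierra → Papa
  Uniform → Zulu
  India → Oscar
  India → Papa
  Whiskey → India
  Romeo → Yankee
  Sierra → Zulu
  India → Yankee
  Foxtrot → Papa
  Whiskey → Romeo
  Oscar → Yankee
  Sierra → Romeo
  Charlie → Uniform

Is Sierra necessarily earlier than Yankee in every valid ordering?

Chaining the stated constraints: Sierra → Romeo → Yankee.
That forces Sierra before Yankee in every valid schedule.

Yes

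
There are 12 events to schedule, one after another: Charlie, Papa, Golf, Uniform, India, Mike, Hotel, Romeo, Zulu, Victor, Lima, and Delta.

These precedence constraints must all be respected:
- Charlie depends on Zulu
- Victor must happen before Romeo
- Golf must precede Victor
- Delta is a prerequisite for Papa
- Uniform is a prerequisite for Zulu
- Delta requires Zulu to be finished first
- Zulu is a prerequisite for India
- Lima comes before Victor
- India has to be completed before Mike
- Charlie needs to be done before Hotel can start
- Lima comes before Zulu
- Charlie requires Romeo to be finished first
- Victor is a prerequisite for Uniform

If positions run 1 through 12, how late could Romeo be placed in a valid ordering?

Every event that must follow Romeo has to come after it. Tracing all chains starting from Romeo, those events are: Charlie, Hotel — 2 in total.
With 2 mandatory successors out of 12 events total, the latest slot for Romeo is 12−2 = 10, and it's reachable by doing all non-successors before Romeo.

10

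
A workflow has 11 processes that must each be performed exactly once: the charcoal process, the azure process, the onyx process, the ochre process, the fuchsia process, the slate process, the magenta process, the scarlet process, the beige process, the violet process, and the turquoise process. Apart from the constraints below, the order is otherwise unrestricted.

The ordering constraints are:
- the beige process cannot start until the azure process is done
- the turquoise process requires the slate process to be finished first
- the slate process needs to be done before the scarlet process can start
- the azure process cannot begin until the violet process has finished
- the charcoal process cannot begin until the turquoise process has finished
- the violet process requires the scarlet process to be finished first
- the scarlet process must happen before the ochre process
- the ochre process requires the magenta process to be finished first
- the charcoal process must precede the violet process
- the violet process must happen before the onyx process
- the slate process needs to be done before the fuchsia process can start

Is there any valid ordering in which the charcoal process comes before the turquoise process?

No

The constraints give a chain the turquoise process → the charcoal process, which forces the turquoise process before the charcoal process.
Hence the charcoal process can never be scheduled before the turquoise process.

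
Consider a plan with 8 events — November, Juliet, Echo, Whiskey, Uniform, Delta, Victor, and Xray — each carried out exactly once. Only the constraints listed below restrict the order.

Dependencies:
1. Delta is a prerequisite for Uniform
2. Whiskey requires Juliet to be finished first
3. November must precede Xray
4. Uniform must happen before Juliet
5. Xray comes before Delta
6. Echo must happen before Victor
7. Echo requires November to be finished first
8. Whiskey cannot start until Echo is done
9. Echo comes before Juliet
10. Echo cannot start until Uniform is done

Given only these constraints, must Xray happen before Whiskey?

There is a constraint chain Xray → Delta → Uniform → Juliet → Whiskey.
Hence Xray necessarily comes before Whiskey.

Yes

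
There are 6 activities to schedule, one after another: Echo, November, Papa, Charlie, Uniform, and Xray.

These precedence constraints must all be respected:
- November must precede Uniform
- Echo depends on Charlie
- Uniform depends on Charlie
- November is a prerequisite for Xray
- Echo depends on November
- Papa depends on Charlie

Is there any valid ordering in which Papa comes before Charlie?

No

There is a dependency chain Charlie → Papa, so Papa always comes after Charlie.
So no valid ordering can have Papa before Charlie.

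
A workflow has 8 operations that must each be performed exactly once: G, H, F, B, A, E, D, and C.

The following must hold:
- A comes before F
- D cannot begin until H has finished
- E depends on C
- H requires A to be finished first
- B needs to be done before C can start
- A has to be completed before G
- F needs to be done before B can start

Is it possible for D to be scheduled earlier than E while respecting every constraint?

Nothing in the constraints forces E before D — there is no chain from E to D.
So a valid ordering placing D earlier than E exists.

Yes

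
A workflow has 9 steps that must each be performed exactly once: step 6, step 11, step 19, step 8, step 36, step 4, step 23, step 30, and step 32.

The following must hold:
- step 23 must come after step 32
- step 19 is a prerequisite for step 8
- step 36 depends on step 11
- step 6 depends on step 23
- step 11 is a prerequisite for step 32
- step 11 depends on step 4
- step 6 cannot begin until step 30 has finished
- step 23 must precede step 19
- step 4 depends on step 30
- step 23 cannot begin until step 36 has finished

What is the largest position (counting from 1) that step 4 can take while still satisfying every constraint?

2

The steps that are forced after step 4, directly or by a chain of constraints, are step 6, step 11, step 19, step 8, step 36, step 23, step 32. That's 7 steps.
So at least 7 steps follow step 4, putting step 4 no later than position 2. That position is achievable by scheduling everything else first.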